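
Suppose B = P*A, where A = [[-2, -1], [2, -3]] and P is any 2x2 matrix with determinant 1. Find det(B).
8

By the multiplicative property of determinants, det(B) = det(P*A) = det(P) * det(A) = det(A),
so the determinant is invariant under multiplication by any determinant-1 matrix; we just need det(A).

det(A) = (-2)(-3) - (-1)(2) = 6 - (-2) = 8

Therefore det(B) = 1 * 8 = 8.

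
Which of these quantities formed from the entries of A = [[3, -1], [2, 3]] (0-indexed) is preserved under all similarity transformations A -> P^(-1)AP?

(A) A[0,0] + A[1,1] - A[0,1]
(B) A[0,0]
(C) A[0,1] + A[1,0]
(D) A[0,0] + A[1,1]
D

A[0,0] + A[1,1] is the trace of A. By the cyclic property of the trace, tr(P^(-1)AP) = tr(APP^(-1)) = tr(A), so it is the same for every matrix similar to A.

The other combinations are not similarity invariants. For example, take P = [[2, 1], [1, 1]] (det P = 1), so P^(-1) = [[1, -1], [-1, 2]] and
B = P^(-1)AP = [[-2, -3], [9, 8]].
Evaluating each option on A and on B:
(A) A[0,0] + A[1,1] - A[0,1]: 7 for A, 9 for B -> changes
(B) A[0,0]: 3 for A, -2 for B -> changes
(C) A[0,1] + A[1,0]: 1 for A, 6 for B -> changes
(D) A[0,0] + A[1,1]: 6 for A, 6 for B -> unchanged

Only (D) A[0,0] + A[1,1] = 6 survives (and it does so for every P, not just this one), so it is the invariant.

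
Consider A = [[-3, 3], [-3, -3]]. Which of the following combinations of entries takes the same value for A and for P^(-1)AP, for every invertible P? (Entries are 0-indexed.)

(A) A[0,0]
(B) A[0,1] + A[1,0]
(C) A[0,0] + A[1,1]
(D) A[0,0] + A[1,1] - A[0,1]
C

A[0,0] + A[1,1] is the trace of A. By the cyclic property of the trace, tr(P^(-1)AP) = tr(APP^(-1)) = tr(A), so it is the same for every matrix similar to A.

The other combinations are not similarity invariants. For example, take P = [[1, -1], [0, 1]] (det P = 1), so P^(-1) = [[1, 1], [0, 1]] and
B = P^(-1)AP = [[-6, 6], [-3, 0]].
Evaluating each option on A and on B:
(A) A[0,0]: -3 for A, -6 for B -> changes
(B) A[0,1] + A[1,0]: 0 for A, 3 for B -> changes
(C) A[0,0] + A[1,1]: -6 for A, -6 for B -> unchanged
(D) A[0,0] + A[1,1] - A[0,1]: -9 for A, -12 for B -> changes

Only (C) A[0,0] + A[1,1] = -6 survives (and it does so for every P, not just this one), so it is the invariant.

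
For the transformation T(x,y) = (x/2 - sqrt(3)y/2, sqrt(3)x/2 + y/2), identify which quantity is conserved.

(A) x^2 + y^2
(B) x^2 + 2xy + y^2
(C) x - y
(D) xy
A

An expression E(x,y) is invariant under T if E(T(x,y)) = E(x,y). Here T(x,y) = (x/2 - sqrt(3)y/2, sqrt(3)x/2 + y/2).
Substitute the transformed coordinates into each option and compare with the original:
(A) x^2 + y^2  ->  (x/2 - sqrt(3)y/2)^2 + (sqrt(3)x/2 + y/2)^2 = x^2 + y^2   [equals x^2 + y^2: invariant]
(B) x^2 + 2xy + y^2  ->  (x/2 - sqrt(3)y/2)^2 + 2(x/2 - sqrt(3)y/2)(sqrt(3)x/2 + y/2) + (sqrt(3)x/2 + y/2)^2 = sqrt(3)x^2/2 + x^2 - xy - sqrt(3)y^2/2 + y^2   [differs from x^2 + 2xy + y^2: not invariant]
(C) x - y  ->  (x/2 - sqrt(3)y/2) - (sqrt(3)x/2 + y/2) = -sqrt(3)x/2 + x/2 - sqrt(3)y/2 - y/2   [differs from x - y: not invariant]
(D) xy  ->  (x/2 - sqrt(3)y/2)(sqrt(3)x/2 + y/2) = sqrt(3)x^2/4 - xy/2 - sqrt(3)y^2/4   [differs from xy: not invariant]

Only option (A), x^2 + y^2, is unchanged by the transformation.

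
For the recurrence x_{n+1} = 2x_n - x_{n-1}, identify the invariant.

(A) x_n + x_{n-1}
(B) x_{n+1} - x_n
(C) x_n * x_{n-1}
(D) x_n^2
B

For the recurrence x_{n+1} = 2x_n - x_{n-1}:

If x_{n+1} = 2x_n - x_{n-1}, then:
x_{n+1} - x_n = x_n - x_{n-1}
The first difference is constant throughout the sequence.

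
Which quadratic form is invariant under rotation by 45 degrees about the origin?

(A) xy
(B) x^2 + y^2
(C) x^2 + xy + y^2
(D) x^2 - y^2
B

Rotation by 45 degrees sends (x, y) to (sqrt(2)x/2 - sqrt(2)y/2, sqrt(2)x/2 + sqrt(2)y/2).
Substitute the transformed coordinates into each option and compare with the original:
(A) xy  ->  (sqrt(2)x/2 - sqrt(2)y/2)(sqrt(2)x/2 + sqrt(2)y/2) = x^2/2 - y^2/2   [differs from xy: not invariant]
(B) x^2 + y^2  ->  (sqrt(2)x/2 - sqrt(2)y/2)^2 + (sqrt(2)x/2 + sqrt(2)y/2)^2 = x^2 + y^2   [equals x^2 + y^2: invariant]
(C) x^2 + xy + y^2  ->  (sqrt(2)x/2 - sqrt(2)y/2)^2 + (sqrt(2)x/2 - sqrt(2)y/2)(sqrt(2)x/2 + sqrt(2)y/2) + (sqrt(2)x/2 + sqrt(2)y/2)^2 = 3x^2/2 + y^2/2   [differs from x^2 + xy + y^2: not invariant]
(D) x^2 - y^2  ->  (sqrt(2)x/2 - sqrt(2)y/2)^2 - (sqrt(2)x/2 + sqrt(2)y/2)^2 = -2xy   [differs from x^2 - y^2: not invariant]

Only option (B), x^2 + y^2, is unchanged by the transformation.
x^2 + y^2 is the squared distance from the origin, which rotations preserve.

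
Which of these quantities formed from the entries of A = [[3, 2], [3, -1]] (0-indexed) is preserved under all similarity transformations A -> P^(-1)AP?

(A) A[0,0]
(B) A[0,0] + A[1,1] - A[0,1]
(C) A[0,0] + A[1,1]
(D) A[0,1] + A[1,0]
C

A[0,0] + A[1,1] is the trace of A. By the cyclic property of the trace, tr(P^(-1)AP) = tr(APP^(-1)) = tr(A), so it is the same for every matrix similar to A.

The other combinations are not similarity invariants. For example, take P = [[1, -1], [0, 1]] (det P = 1), so P^(-1) = [[1, 1], [0, 1]] and
B = P^(-1)AP = [[6, -5], [3, -4]].
Evaluating each option on A and on B:
(A) A[0,0]: 3 for A, 6 for B -> changes
(B) A[0,0] + A[1,1] - A[0,1]: 0 for A, 7 for B -> changes
(C) A[0,0] + A[1,1]: 2 for A, 2 for B -> unchanged
(D) A[0,1] + A[1,0]: 5 for A, -2 for B -> changes

Only (C) A[0,0] + A[1,1] = 2 survives (and it does so for every P, not just this one), so it is the invariant.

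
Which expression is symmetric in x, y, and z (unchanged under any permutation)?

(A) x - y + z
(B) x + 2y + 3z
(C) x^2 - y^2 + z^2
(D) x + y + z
D

A symmetric expression is unchanged when the variables are permuted; here the transformation to test is the swap (x, y) -> (y, x).
A symmetric expression must survive every permutation; the single swap x <-> y already eliminates the distractors, and the keyed expression is also unchanged by x <-> z and y <-> z (each variable enters it in exactly the same way).
Substitute the transformed coordinates into each option and compare with the original:
(A) x - y + z  ->  (y) - (x) + z = -x + y + z   [differs from x - y + z: not invariant]
(B) x + 2y + 3z  ->  (y) + 2(x) + 3z = 2x + y + 3z   [differs from x + 2y + 3z: not invariant]
(C) x^2 - y^2 + z^2  ->  (y)^2 - (x)^2 + z^2 = -x^2 + y^2 + z^2   [differs from x^2 - y^2 + z^2: not invariant]
(D) x + y + z  ->  (y) + (x) + z = x + y + z   [equals x + y + z: invariant]

Only option (D), x + y + z, is unchanged by the transformation.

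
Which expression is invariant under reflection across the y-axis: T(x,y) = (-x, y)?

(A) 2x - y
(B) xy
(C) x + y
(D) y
D

The map is reflection across the y-axis: T(x,y) = (-x, y).
Substitute the transformed coordinates into each option and compare with the original:
(A) 2x - y  ->  2(-x) - (y) = -2x - y   [differs from 2x - y: not invariant]
(B) xy  ->  (-x)(y) = -xy   [differs from xy: not invariant]
(C) x + y  ->  (-x) + (y) = -x + y   [differs from x + y: not invariant]
(D) y  ->  (y) = y   [equals y: invariant]

Only option (D), y, is unchanged by the transformation.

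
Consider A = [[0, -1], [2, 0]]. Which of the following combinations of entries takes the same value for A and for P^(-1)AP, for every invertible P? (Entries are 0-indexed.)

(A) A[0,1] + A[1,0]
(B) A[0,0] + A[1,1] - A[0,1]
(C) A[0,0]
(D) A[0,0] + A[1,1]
D

A[0,0] + A[1,1] is the trace of A. By the cyclic property of the trace, tr(P^(-1)AP) = tr(APP^(-1)) = tr(A), so it is the same for every matrix similar to A.

The other combinations are not similarity invariants. For example, take P = [[1, 1], [1, 2]] (det P = 1), so P^(-1) = [[2, -1], [-1, 1]] and
B = P^(-1)AP = [[-4, -6], [3, 4]].
Evaluating each option on A and on B:
(A) A[0,1] + A[1,0]: 1 for A, -3 for B -> changes
(B) A[0,0] + A[1,1] - A[0,1]: 1 for A, 6 for B -> changes
(C) A[0,0]: 0 for A, -4 for B -> changes
(D) A[0,0] + A[1,1]: 0 for A, 0 for B -> unchanged

Only (D) A[0,0] + A[1,1] = 0 survives (and it does so for every P, not just this one), so it is the invariant.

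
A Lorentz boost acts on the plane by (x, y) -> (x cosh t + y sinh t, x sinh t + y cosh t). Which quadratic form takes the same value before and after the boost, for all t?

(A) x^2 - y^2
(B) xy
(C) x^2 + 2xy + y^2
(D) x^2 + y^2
A

Write x' = x cosh t + y sinh t, y' = x sinh t + y cosh t and substitute into each option:
(A) x^2 - y^2: (x cosh t + y sinh t)^2 - (x sinh t + y cosh t)^2 = x^2(cosh^2 t - sinh^2 t) + 2xy(cosh t sinh t - sinh t cosh t) + y^2(sinh^2 t - cosh^2 t) = x^2 - y^2   [invariant, using cosh^2 t - sinh^2 t = 1]
(B) xy: (x cosh t + y sinh t)(x sinh t + y cosh t) = xy(cosh^2 t + sinh^2 t) + (x^2 + y^2) sinh t cosh t = xy cosh 2t + (x^2 + y^2)(sinh 2t)/2   [not invariant for t != 0]
(C) x^2 + 2xy + y^2: (x' + y')^2 with x' + y' = (x + y)(cosh t + sinh t) = (x + y)e^t, so it becomes (x + y)^2 e^(2t)   [not invariant for t != 0]
(D) x^2 + y^2: (x cosh t + y sinh t)^2 + (x sinh t + y cosh t)^2 = (x^2 + y^2)(cosh^2 t + sinh^2 t) + 4xy sinh t cosh t = (x^2 + y^2) cosh 2t + 2xy sinh 2t   [not invariant for t != 0]

Only (A) x^2 - y^2 is unchanged; it is the Minkowski form preserved by Lorentz boosts, just as x^2 + y^2 is preserved by ordinary rotations.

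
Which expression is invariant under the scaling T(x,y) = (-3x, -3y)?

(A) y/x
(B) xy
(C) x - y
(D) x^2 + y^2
A

Under the uniform scaling T(x,y) = (-3x, -3y):
Substitute the transformed coordinates into each option and compare with the original:
(A) y/x  ->  (-3y)/(-3x) = y/x   [equals y/x: invariant]
(B) xy  ->  (-3x)(-3y) = 9xy   [differs from xy: not invariant]
(C) x - y  ->  (-3x) - (-3y) = -3x + 3y   [differs from x - y: not invariant]
(D) x^2 + y^2  ->  (-3x)^2 + (-3y)^2 = 9x^2 + 9y^2   [differs from x^2 + y^2: not invariant]

Only option (A), y/x, is unchanged by the transformation.
The common factor -3 cancels in a ratio of coordinates, while sums, products and sums of squares pick up factors of -3 or 9.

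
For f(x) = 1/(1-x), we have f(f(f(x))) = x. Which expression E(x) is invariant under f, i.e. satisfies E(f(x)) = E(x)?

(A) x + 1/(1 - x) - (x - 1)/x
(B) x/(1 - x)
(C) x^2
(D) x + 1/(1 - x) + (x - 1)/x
D

Replace x by f(x) = 1/(1 - x) in each option and simplify. As a quick numerical cross-check, also compare E(4) with E(f(4)) = E(-1/3).

(A) x + 1/(1 - x) - (x - 1)/x  ->  (1/(1 - x)) + 1/(1 - (1/(1 - x))) - ((1/(1 - x)) - 1)/(1/(1 - x)) = (x^2(1 - x) - x + (x - 1)^2)/(x(x - 1)); check: E(4) = 35/12 but E(-1/3) = -43/12.   [not invariant]
(B) x/(1 - x)  ->  (1/(1 - x))/(1 - (1/(1 - x))) = -1/x; check: E(4) = -4/3 but E(-1/3) = -1/4.   [not invariant]
(C) x^2  ->  (1/(1 - x))^2 = (x - 1)^(-2); check: E(4) = 16 but E(-1/3) = 1/9.   [not invariant]
(D) x + 1/(1 - x) + (x - 1)/x  ->  (1/(1 - x)) + 1/(1 - (1/(1 - x))) + ((1/(1 - x)) - 1)/(1/(1 - x)), which simplifies back to x + 1/(1 - x) + (x - 1)/x; check: E(4) = 53/12, E(-1/3) = 53/12.   [invariant]

Only (D) is unchanged. Indeed f(f(x)) = 1/(1 - 1/(1-x)) = (1-x)/(-x) = (x-1)/x, so E(x) = x + f(x) + f(f(x)) is the sum over the whole 3-cycle; applying f just permutes the three terms cyclically (x -> f(x) -> f(f(x)) -> x), leaving the sum unchanged.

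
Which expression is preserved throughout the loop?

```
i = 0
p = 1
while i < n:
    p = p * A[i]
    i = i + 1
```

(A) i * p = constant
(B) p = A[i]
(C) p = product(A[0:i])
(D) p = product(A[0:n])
C

A loop invariant must hold before the first iteration and be re-established by every execution of the body.

(C) p = product(A[0:i]): Initially i = 0 and p = 1 = product of the empty slice A[0:0]. If p = product(A[0:i]) holds at the top of an iteration, the body sets p to product(A[0:i]) * A[i] = product(A[0:i+1]) and then i to i+1, so the property is restored. At exit i = n, giving p = product(A[0:n]).

The other options fail:
(A) i * p = constant: initially i * p = 0, but after one iteration it is 1 * A[0], which is nonzero in general.
(B) p = A[i]: after the first iteration p = A[0] but i = 1; in general p is a product of several elements, not a single one.
(D) p = product(A[0:n]): false before the loop (p = 1, not the full product) -- it only becomes true at exit.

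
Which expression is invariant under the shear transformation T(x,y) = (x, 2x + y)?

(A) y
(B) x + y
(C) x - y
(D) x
D

Under the shear T(x,y) = (x, 2x + y):
Substitute the transformed coordinates into each option and compare with the original:
(A) y  ->  (2x + y) = 2x + y   [differs from y: not invariant]
(B) x + y  ->  (x) + (2x + y) = 3x + y   [differs from x + y: not invariant]
(C) x - y  ->  (x) - (2x + y) = -x - y   [differs from x - y: not invariant]
(D) x  ->  (x) = x   [equals x: invariant]

Only option (D), x, is unchanged by the transformation.
A vertical shear moves points parallel to the y-axis, so the x-coordinate (and any function of x alone) is unchanged.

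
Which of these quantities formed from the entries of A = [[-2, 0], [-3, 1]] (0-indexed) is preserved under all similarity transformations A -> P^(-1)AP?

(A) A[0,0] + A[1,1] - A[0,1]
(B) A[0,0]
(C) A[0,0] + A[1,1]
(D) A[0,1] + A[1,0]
C

A[0,0] + A[1,1] is the trace of A. By the cyclic property of the trace, tr(P^(-1)AP) = tr(APP^(-1)) = tr(A), so it is the same for every matrix similar to A.

The other combinations are not similarity invariants. For example, take P = [[1, -1], [0, 1]] (det P = 1), so P^(-1) = [[1, 1], [0, 1]] and
B = P^(-1)AP = [[-5, 6], [-3, 4]].
Evaluating each option on A and on B:
(A) A[0,0] + A[1,1] - A[0,1]: -1 for A, -7 for B -> changes
(B) A[0,0]: -2 for A, -5 for B -> changes
(C) A[0,0] + A[1,1]: -1 for A, -1 for B -> unchanged
(D) A[0,1] + A[1,0]: -3 for A, 3 for B -> changes

Only (C) A[0,0] + A[1,1] = -1 survives (and it does so for every P, not just this one), so it is the invariant.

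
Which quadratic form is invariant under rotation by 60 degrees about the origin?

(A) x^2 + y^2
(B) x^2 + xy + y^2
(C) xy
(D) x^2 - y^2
A

Rotation by 60 degrees sends (x, y) to (x/2 - sqrt(3)y/2, sqrt(3)x/2 + y/2).
Substitute the transformed coordinates into each option and compare with the original:
(A) x^2 + y^2  ->  (x/2 - sqrt(3)y/2)^2 + (sqrt(3)x/2 + y/2)^2 = x^2 + y^2   [equals x^2 + y^2: invariant]
(B) x^2 + xy + y^2  ->  (x/2 - sqrt(3)y/2)^2 + (x/2 - sqrt(3)y/2)(sqrt(3)x/2 + y/2) + (sqrt(3)x/2 + y/2)^2 = sqrt(3)x^2/4 + x^2 - xy/2 - sqrt(3)y^2/4 + y^2   [differs from x^2 + xy + y^2: not invariant]
(C) xy  ->  (x/2 - sqrt(3)y/2)(sqrt(3)x/2 + y/2) = sqrt(3)x^2/4 - xy/2 - sqrt(3)y^2/4   [differs from xy: not invariant]
(D) x^2 - y^2  ->  (x/2 - sqrt(3)y/2)^2 - (sqrt(3)x/2 + y/2)^2 = -x^2/2 - sqrt(3)xy + y^2/2   [differs from x^2 - y^2: not invariant]

Only option (A), x^2 + y^2, is unchanged by the transformation.
x^2 + y^2 is the squared distance from the origin, which rotations preserve.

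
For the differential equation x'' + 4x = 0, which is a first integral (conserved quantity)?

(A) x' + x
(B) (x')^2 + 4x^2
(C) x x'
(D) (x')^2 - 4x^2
B

A first integral I satisfies dI/dt = 0 along every solution. Differentiate each option and use the equation of motion:
(A) d/dt[x' + x] = x'' + x' = -4x + x', not identically 0
(B) d/dt[(x')^2 + 4x^2] = 2x'x'' + 8x x' = 2x'(-4x) + 8x x' = 0
(C) d/dt[x x'] = (x')^2 + x x'' = (x')^2 - 4x^2, not identically 0
(D) d/dt[(x')^2 - 4x^2] = 2x'x'' - 8x x' = -16x x', not identically 0

Only (B) has zero time-derivative. So the energy-like quantity (x')^2 + 4x^2 is the first integral.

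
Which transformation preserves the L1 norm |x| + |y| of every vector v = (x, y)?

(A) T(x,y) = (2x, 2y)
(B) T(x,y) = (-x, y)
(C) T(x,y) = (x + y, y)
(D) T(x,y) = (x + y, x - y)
B

A transformation preserves a norm if ||T(v)|| = ||v|| for every v; a single vector where the norm changes rules an option out.

(A) T(x,y) = (2x, 2y): v = (1, 0) has norm |1| + |0| = 1, but T(v) = (2, 0) has norm 2 -- not preserved.
(B) T(x,y) = (-x, y): preserves the norm -- it only permutes the coordinates and/or flips signs, which leaves |x| + |y| unchanged.
(C) T(x,y) = (x + y, y): v = (0, 1) has norm |0| + |1| = 1, but T(v) = (1, 1) has norm 2 -- not preserved.
(D) T(x,y) = (x + y, x - y): v = (1, 0) has norm |1| + |0| = 1, but T(v) = (1, 1) has norm 2 -- not preserved.

Therefore the answer is (B).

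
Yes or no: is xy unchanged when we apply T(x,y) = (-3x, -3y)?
No

Substitute T(x,y) = (-3x, -3y) into the expression and compare with the original.

Original: xy
After applying T: (-3x)(-3y) = 9xy

This differs from the original xy (difference: 8xy), so the expression is NOT invariant.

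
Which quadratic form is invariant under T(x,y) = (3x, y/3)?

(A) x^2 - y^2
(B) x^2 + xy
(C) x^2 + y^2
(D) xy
D

T multiplies x by 3 and divides y by 3.
Substitute the transformed coordinates into each option and compare with the original:
(A) x^2 - y^2  ->  (3x)^2 - (y/3)^2 = 9x^2 - y^2/9   [differs from x^2 - y^2: not invariant]
(B) x^2 + xy  ->  (3x)^2 + (3x)(y/3) = 9x^2 + xy   [differs from x^2 + xy: not invariant]
(C) x^2 + y^2  ->  (3x)^2 + (y/3)^2 = 9x^2 + y^2/9   [differs from x^2 + y^2: not invariant]
(D) xy  ->  (3x)(y/3) = xy   [equals xy: invariant]

Only option (D), xy, is unchanged by the transformation.
The factors 3 and 1/3 cancel only in the pure product xy.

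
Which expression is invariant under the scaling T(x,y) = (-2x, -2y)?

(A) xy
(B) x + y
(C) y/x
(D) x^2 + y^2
C

Under the uniform scaling T(x,y) = (-2x, -2y):
Substitute the transformed coordinates into each option and compare with the original:
(A) xy  ->  (-2x)(-2y) = 4xy   [differs from xy: not invariant]
(B) x + y  ->  (-2x) + (-2y) = -2x - 2y   [differs from x + y: not invariant]
(C) y/x  ->  (-2y)/(-2x) = y/x   [equals y/x: invariant]
(D) x^2 + y^2  ->  (-2x)^2 + (-2y)^2 = 4x^2 + 4y^2   [differs from x^2 + y^2: not invariant]

Only option (C), y/x, is unchanged by the transformation.
The common factor -2 cancels in a ratio of coordinates, while sums, products and sums of squares pick up factors of -2 or 4.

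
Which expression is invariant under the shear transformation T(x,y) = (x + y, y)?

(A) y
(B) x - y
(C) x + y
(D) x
A

Under the shear T(x,y) = (x + y, y):
Substitute the transformed coordinates into each option and compare with the original:
(A) y  ->  (y) = y   [equals y: invariant]
(B) x - y  ->  (x + y) - (y) = x   [differs from x - y: not invariant]
(C) x + y  ->  (x + y) + (y) = x + 2y   [differs from x + y: not invariant]
(D) x  ->  (x + y) = x + y   [differs from x: not invariant]

Only option (A), y, is unchanged by the transformation.
A horizontal shear moves points parallel to the x-axis, so the y-coordinate (and any function of y alone) is unchanged.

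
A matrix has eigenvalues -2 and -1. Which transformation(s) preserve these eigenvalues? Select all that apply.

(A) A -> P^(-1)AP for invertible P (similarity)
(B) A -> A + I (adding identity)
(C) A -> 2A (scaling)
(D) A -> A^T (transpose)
A and D

Eigenvalues are preserved by:
1. Similarity transformations: A -> P^(-1)AP (same characteristic polynomial)
2. Transpose: A^T has the same eigenvalues as A

Eigenvalues are NOT preserved by:
- Adding identity: eigenvalues become -2+1, -1+1
- Scaling: eigenvalues become -4, -2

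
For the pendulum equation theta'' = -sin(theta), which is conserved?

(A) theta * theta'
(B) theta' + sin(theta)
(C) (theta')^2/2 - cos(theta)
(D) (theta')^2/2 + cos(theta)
C

A first integral I satisfies dI/dt = 0 along every solution. Differentiate each option and use the equation of motion:
(A) d/dt[theta * theta'] = (theta')^2 + theta theta'' = (theta')^2 - theta sin(theta), not identically 0
(B) d/dt[theta' + sin(theta)] = theta'' + cos(theta) theta' = -sin(theta) + theta' cos(theta), not identically 0
(C) d/dt[(theta')^2/2 - cos(theta)] = theta' theta'' + sin(theta) theta' = theta'(-sin(theta)) + theta' sin(theta) = 0
(D) d/dt[(theta')^2/2 + cos(theta)] = theta' theta'' - sin(theta) theta' = -2 theta' sin(theta), not identically 0

Only (C) has zero time-derivative. This is the total energy: kinetic (theta')^2/2 plus potential -cos(theta).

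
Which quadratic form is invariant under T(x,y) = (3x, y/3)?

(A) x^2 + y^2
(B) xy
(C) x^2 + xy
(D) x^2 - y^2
B

T multiplies x by 3 and divides y by 3.
Substitute the transformed coordinates into each option and compare with the original:
(A) x^2 + y^2  ->  (3x)^2 + (y/3)^2 = 9x^2 + y^2/9   [differs from x^2 + y^2: not invariant]
(B) xy  ->  (3x)(y/3) = xy   [equals xy: invariant]
(C) x^2 + xy  ->  (3x)^2 + (3x)(y/3) = 9x^2 + xy   [differs from x^2 + xy: not invariant]
(D) x^2 - y^2  ->  (3x)^2 - (y/3)^2 = 9x^2 - y^2/9   [differs from x^2 - y^2: not invariant]

Only option (B), xy, is unchanged by the transformation.
The factors 3 and 1/3 cancel only in the pure product xy.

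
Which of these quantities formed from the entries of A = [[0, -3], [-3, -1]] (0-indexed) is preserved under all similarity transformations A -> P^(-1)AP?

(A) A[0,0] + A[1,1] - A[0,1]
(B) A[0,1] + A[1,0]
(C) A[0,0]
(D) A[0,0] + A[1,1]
D

A[0,0] + A[1,1] is the trace of A. By the cyclic property of the trace, tr(P^(-1)AP) = tr(APP^(-1)) = tr(A), so it is the same for every matrix similar to A.

The other combinations are not similarity invariants. For example, take P = [[1, -1], [0, 1]] (det P = 1), so P^(-1) = [[1, 1], [0, 1]] and
B = P^(-1)AP = [[-3, -1], [-3, 2]].
Evaluating each option on A and on B:
(A) A[0,0] + A[1,1] - A[0,1]: 2 for A, 0 for B -> changes
(B) A[0,1] + A[1,0]: -6 for A, -4 for B -> changes
(C) A[0,0]: 0 for A, -3 for B -> changes
(D) A[0,0] + A[1,1]: -1 for A, -1 for B -> unchanged

Only (D) A[0,0] + A[1,1] = -1 survives (and it does so for every P, not just this one), so it is the invariant.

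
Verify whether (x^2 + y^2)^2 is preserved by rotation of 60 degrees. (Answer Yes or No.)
Yes

Applying rotation by 60 degrees: x' = x*cos(60 degrees) - y*sin(60 degrees) = x/2 - sqrt(3)y/2, y' = x*sin(60 degrees) + y*cos(60 degrees) = sqrt(3)x/2 + y/2

Substituting into (x^2 + y^2)^2:
((x/2 - sqrt(3)y/2)^2 + (sqrt(3)x/2 + y/2)^2)^2
= x^4 + 2x^2y^2 + y^4 = (x^2 + y^2)^2

This equals the original expression (x^2 + y^2)^2, so it IS invariant.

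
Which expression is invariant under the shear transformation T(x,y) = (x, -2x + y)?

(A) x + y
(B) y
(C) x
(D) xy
C

Under the shear T(x,y) = (x, -2x + y):
Substitute the transformed coordinates into each option and compare with the original:
(A) x + y  ->  (x) + (-2x + y) = -x + y   [differs from x + y: not invariant]
(B) y  ->  (-2x + y) = -2x + y   [differs from y: not invariant]
(C) x  ->  (x) = x   [equals x: invariant]
(D) xy  ->  (x)(-2x + y) = -2x^2 + xy   [differs from xy: not invariant]

Only option (C), x, is unchanged by the transformation.
A vertical shear moves points parallel to the y-axis, so the x-coordinate (and any function of x alone) is unchanged.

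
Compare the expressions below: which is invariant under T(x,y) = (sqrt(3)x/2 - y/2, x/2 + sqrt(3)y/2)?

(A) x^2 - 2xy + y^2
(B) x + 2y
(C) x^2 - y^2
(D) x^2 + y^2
D

An expression E(x,y) is invariant under T if E(T(x,y)) = E(x,y). Here T(x,y) = (sqrt(3)x/2 - y/2, x/2 + sqrt(3)y/2).
Substitute the transformed coordinates into each option and compare with the original:
(A) x^2 - 2xy + y^2  ->  (sqrt(3)x/2 - y/2)^2 - 2(sqrt(3)x/2 - y/2)(x/2 + sqrt(3)y/2) + (x/2 + sqrt(3)y/2)^2 = -sqrt(3)x^2/2 + x^2 - xy + sqrt(3)y^2/2 + y^2   [differs from x^2 - 2xy + y^2: not invariant]
(B) x + 2y  ->  (sqrt(3)x/2 - y/2) + 2(x/2 + sqrt(3)y/2) = sqrt(3)x/2 + x - y/2 + sqrt(3)y   [differs from x + 2y: not invariant]
(C) x^2 - y^2  ->  (sqrt(3)x/2 - y/2)^2 - (x/2 + sqrt(3)y/2)^2 = x^2/2 - sqrt(3)xy - y^2/2   [differs from x^2 - y^2: not invariant]
(D) x^2 + y^2  ->  (sqrt(3)x/2 - y/2)^2 + (x/2 + sqrt(3)y/2)^2 = x^2 + y^2   [equals x^2 + y^2: invariant]

Only option (D), x^2 + y^2, is unchanged by the transformation.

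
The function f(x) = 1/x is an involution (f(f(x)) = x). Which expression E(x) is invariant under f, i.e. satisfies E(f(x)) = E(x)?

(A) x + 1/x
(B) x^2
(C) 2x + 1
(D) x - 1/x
A

Replace x by f(x) = 1/x in each option and simplify. As a quick numerical cross-check, also compare E(5) with E(f(5)) = E(1/5).

(A) x + 1/x  ->  (1/x) + 1/(1/x), which simplifies back to x + 1/x; check: E(5) = 26/5, E(1/5) = 26/5.   [invariant]
(B) x^2  ->  (1/x)^2 = x^(-2); check: E(5) = 25 but E(1/5) = 1/25.   [not invariant]
(C) 2x + 1  ->  2(1/x) + 1 = (x + 2)/x; check: E(5) = 11 but E(1/5) = 7/5.   [not invariant]
(D) x - 1/x  ->  (1/x) - 1/(1/x) = -x + 1/x; check: E(5) = 24/5 but E(1/5) = -24/5.   [not invariant]

Only (A) is unchanged. E is symmetric under swapping x with f(x) = 1/x, which is exactly what an involution does.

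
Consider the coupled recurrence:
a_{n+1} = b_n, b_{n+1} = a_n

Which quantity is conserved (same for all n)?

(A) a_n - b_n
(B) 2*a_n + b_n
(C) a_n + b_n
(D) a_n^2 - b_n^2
C

Replace a_n by a_{n+1} = b_n and b_n by b_{n+1} = a_n in each option and simplify:
(A) a_n - b_n  ->  (b_n) - (a_n) = -a_n + b_n   [not conserved]
(B) 2*a_n + b_n  ->  2*(b_n) + (a_n) = a_n + 2*b_n   [not conserved]
(C) a_n + b_n  ->  (b_n) + (a_n) = a_n + b_n   [conserved]
(D) a_n^2 - b_n^2  ->  (b_n)^2 - (a_n)^2 = -a_n^2 + b_n^2   [not conserved]

Only (C) a_n + b_n returns to itself after one step, so it is the conserved quantity.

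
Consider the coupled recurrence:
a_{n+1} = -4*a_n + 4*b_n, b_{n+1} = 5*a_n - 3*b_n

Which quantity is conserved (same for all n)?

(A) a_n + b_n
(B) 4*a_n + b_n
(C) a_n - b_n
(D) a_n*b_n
A

Replace a_n by a_{n+1} = -4*a_n + 4*b_n and b_n by b_{n+1} = 5*a_n - 3*b_n in each option and simplify:
(A) a_n + b_n  ->  (-4*a_n + 4*b_n) + (5*a_n - 3*b_n) = a_n + b_n   [conserved]
(B) 4*a_n + b_n  ->  4*(-4*a_n + 4*b_n) + (5*a_n - 3*b_n) = -11*a_n + 13*b_n   [not conserved]
(C) a_n - b_n  ->  (-4*a_n + 4*b_n) - (5*a_n - 3*b_n) = -9*a_n + 7*b_n   [not conserved]
(D) a_n*b_n  ->  (-4*a_n + 4*b_n)*(5*a_n - 3*b_n) = -20*a_n^2 + 32*a_n*b_n - 12*b_n^2   [not conserved]

Only (A) a_n + b_n returns to itself after one step, so it is the conserved quantity.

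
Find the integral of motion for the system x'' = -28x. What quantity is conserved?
E = (x')^2 + 28x^2

Multiply the equation by x':
x' * x'' = -28x * x'
The left side is d/dt[(x')^2/2] and the right side is d/dt[-28x^2/2], so
d/dt[(x')^2/2 + 28x^2/2] = 0, i.e. (x')^2/2 + 28x^2/2 = constant.
Multiplying by 2, the integral of motion is E = (x')^2 + 28x^2.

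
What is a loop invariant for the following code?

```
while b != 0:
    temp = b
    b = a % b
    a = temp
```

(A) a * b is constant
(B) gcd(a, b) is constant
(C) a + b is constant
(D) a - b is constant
B

A loop invariant must hold before the first iteration and be re-established by every execution of the body.

(B) gcd(a, b) is constant: One iteration replaces (a, b) by (b, a mod b). Since a mod b = a - q*b for an integer q, any common divisor of a and b divides b and a mod b, and conversely; hence gcd(b, a mod b) = gcd(a, b). For instance (14, 9) -> (9, 5) keeps gcd = 1. At exit b = 0 and a = gcd of the original inputs.

The other options fail:
(A) a * b is constant: e.g. (a, b) = (14, 9) -> (9, 5): the product goes from 126 to 45.
(C) a + b is constant: e.g. (a, b) = (14, 9) -> (9, 5): the sum goes from 23 to 14.
(D) a - b is constant: e.g. (a, b) = (14, 9) -> (9, 5): the difference goes from 5 to 4.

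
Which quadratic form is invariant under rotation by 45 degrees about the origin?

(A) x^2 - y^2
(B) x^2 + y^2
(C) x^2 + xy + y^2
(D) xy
B

Rotation by 45 degrees sends (x, y) to (sqrt(2)x/2 - sqrt(2)y/2, sqrt(2)x/2 + sqrt(2)y/2).
Substitute the transformed coordinates into each option and compare with the original:
(A) x^2 - y^2  ->  (sqrt(2)x/2 - sqrt(2)y/2)^2 - (sqrt(2)x/2 + sqrt(2)y/2)^2 = -2xy   [differs from x^2 - y^2: not invariant]
(B) x^2 + y^2  ->  (sqrt(2)x/2 - sqrt(2)y/2)^2 + (sqrt(2)x/2 + sqrt(2)y/2)^2 = x^2 + y^2   [equals x^2 + y^2: invariant]
(C) x^2 + xy + y^2  ->  (sqrt(2)x/2 - sqrt(2)y/2)^2 + (sqrt(2)x/2 - sqrt(2)y/2)(sqrt(2)x/2 + sqrt(2)y/2) + (sqrt(2)x/2 + sqrt(2)y/2)^2 = 3x^2/2 + y^2/2   [differs from x^2 + xy + y^2: not invariant]
(D) xy  ->  (sqrt(2)x/2 - sqrt(2)y/2)(sqrt(2)x/2 + sqrt(2)y/2) = x^2/2 - y^2/2   [differs from xy: not invariant]

Only option (B), x^2 + y^2, is unchanged by the transformation.
x^2 + y^2 is the squared distance from the origin, which rotations preserve.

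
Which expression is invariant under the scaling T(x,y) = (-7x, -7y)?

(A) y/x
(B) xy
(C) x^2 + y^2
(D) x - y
A

Under the uniform scaling T(x,y) = (-7x, -7y):
Substitute the transformed coordinates into each option and compare with the original:
(A) y/x  ->  (-7y)/(-7x) = y/x   [equals y/x: invariant]
(B) xy  ->  (-7x)(-7y) = 49xy   [differs from xy: not invariant]
(C) x^2 + y^2  ->  (-7x)^2 + (-7y)^2 = 49x^2 + 49y^2   [differs from x^2 + y^2: not invariant]
(D) x - y  ->  (-7x) - (-7y) = -7x + 7y   [differs from x - y: not invariant]

Only option (A), y/x, is unchanged by the transformation.
The common factor -7 cancels in a ratio of coordinates, while sums, products and sums of squares pick up factors of -7 or 49.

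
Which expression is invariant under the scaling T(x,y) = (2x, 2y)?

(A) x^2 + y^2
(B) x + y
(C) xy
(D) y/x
D

Under the uniform scaling T(x,y) = (2x, 2y):
Substitute the transformed coordinates into each option and compare with the original:
(A) x^2 + y^2  ->  (2x)^2 + (2y)^2 = 4x^2 + 4y^2   [differs from x^2 + y^2: not invariant]
(B) x + y  ->  (2x) + (2y) = 2x + 2y   [differs from x + y: not invariant]
(C) xy  ->  (2x)(2y) = 4xy   [differs from xy: not invariant]
(D) y/x  ->  (2y)/(2x) = y/x   [equals y/x: invariant]

Only option (D), y/x, is unchanged by the transformation.
The common factor 2 cancels in a ratio of coordinates, while sums, products and sums of squares pick up factors of 2 or 4.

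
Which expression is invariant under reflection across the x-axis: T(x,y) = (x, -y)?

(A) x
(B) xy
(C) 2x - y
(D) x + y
A

The map is reflection across the x-axis: T(x,y) = (x, -y).
Substitute the transformed coordinates into each option and compare with the original:
(A) x  ->  (x) = x   [equals x: invariant]
(B) xy  ->  (x)(-y) = -xy   [differs from xy: not invariant]
(C) 2x - y  ->  2(x) - (-y) = 2x + y   [differs from 2x - y: not invariant]
(D) x + y  ->  (x) + (-y) = x - y   [differs from x + y: not invariant]

Only option (A), x, is unchanged by the transformation.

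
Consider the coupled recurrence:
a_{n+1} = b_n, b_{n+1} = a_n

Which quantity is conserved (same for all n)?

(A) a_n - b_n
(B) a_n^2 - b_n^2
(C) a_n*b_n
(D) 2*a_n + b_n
C

Replace a_n by a_{n+1} = b_n and b_n by b_{n+1} = a_n in each option and simplify:
(A) a_n - b_n  ->  (b_n) - (a_n) = -a_n + b_n   [not conserved]
(B) a_n^2 - b_n^2  ->  (b_n)^2 - (a_n)^2 = -a_n^2 + b_n^2   [not conserved]
(C) a_n*b_n  ->  (b_n)*(a_n) = a_n*b_n   [conserved]
(D) 2*a_n + b_n  ->  2*(b_n) + (a_n) = a_n + 2*b_n   [not conserved]

Only (C) a_n*b_n returns to itself after one step, so it is the conserved quantity.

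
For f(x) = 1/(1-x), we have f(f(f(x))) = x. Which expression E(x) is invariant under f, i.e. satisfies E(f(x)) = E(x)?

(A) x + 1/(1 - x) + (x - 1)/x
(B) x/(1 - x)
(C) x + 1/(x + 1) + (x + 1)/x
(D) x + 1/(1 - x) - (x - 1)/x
A

Replace x by f(x) = 1/(1 - x) in each option and simplify. As a quick numerical cross-check, also compare E(5) with E(f(5)) = E(-1/4).

(A) x + 1/(1 - x) + (x - 1)/x  ->  (1/(1 - x)) + 1/(1 - (1/(1 - x))) + ((1/(1 - x)) - 1)/(1/(1 - x)), which simplifies back to x + 1/(1 - x) + (x - 1)/x; check: E(5) = 111/20, E(-1/4) = 111/20.   [invariant]
(B) x/(1 - x)  ->  (1/(1 - x))/(1 - (1/(1 - x))) = -1/x; check: E(5) = -5/4 but E(-1/4) = -1/5.   [not invariant]
(C) x + 1/(x + 1) + (x + 1)/x  ->  (1/(1 - x)) + 1/((1/(1 - x)) + 1) + ((1/(1 - x)) + 1)/(1/(1 - x)) = (-x^3 + 6x^2 - 11x + 7)/(x^2 - 3x + 2); check: E(5) = 191/30 but E(-1/4) = -23/12.   [not invariant]
(D) x + 1/(1 - x) - (x - 1)/x  ->  (1/(1 - x)) + 1/(1 - (1/(1 - x))) - ((1/(1 - x)) - 1)/(1/(1 - x)) = (x^2(1 - x) - x + (x - 1)^2)/(x(x - 1)); check: E(5) = 79/20 but E(-1/4) = -89/20.   [not invariant]

Only (A) is unchanged. Indeed f(f(x)) = 1/(1 - 1/(1-x)) = (1-x)/(-x) = (x-1)/x, so E(x) = x + f(x) + f(f(x)) is the sum over the whole 3-cycle; applying f just permutes the three terms cyclically (x -> f(x) -> f(f(x)) -> x), leaving the sum unchanged.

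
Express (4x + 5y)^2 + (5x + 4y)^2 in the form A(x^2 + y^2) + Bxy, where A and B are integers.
41(x^2 + y^2) + 80xy

Expanding: (4x + 5y)^2 = 16x^2 + 40xy + 25y^2
(5x + 4y)^2 = 25x^2 + 40xy + 16y^2
Sum = (16+25)(x^2+y^2) + 80xy = 41(x^2 + y^2) + 80xy
This is symmetric in x and y.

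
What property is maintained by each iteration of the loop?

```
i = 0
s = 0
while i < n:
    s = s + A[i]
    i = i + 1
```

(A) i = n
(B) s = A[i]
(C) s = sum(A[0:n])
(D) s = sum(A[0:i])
D

A loop invariant must hold before the first iteration and be re-established by every execution of the body.

(D) s = sum(A[0:i]): Initially i = 0 and s = 0 = sum of the empty slice A[0:0]. If s = sum(A[0:i]) holds at the top of an iteration, the body sets s to sum(A[0:i]) + A[i] = sum(A[0:i+1]) and then i to i+1, so s = sum(A[0:i]) holds again. At exit i = n, giving s = sum(A[0:n]).

The other options fail:
(A) i = n: false initially (i = 0); it is the exit condition, not an invariant.
(B) s = A[i]: after the first iteration s = A[0] but i = 1, so s = A[i] compares s with the wrong element (and fails in general).
(C) s = sum(A[0:n]): false before the loop (s = 0, not the full sum) -- it only becomes true at exit.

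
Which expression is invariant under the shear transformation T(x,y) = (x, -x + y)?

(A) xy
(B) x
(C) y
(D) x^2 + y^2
B

Under the shear T(x,y) = (x, -x + y):
Substitute the transformed coordinates into each option and compare with the original:
(A) xy  ->  (x)(-x + y) = -x^2 + xy   [differs from xy: not invariant]
(B) x  ->  (x) = x   [equals x: invariant]
(C) y  ->  (-x + y) = -x + y   [differs from y: not invariant]
(D) x^2 + y^2  ->  (x)^2 + (-x + y)^2 = 2x^2 - 2xy + y^2   [differs from x^2 + y^2: not invariant]

Only option (B), x, is unchanged by the transformation.
A vertical shear moves points parallel to the y-axis, so the x-coordinate (and any function of x alone) is unchanged.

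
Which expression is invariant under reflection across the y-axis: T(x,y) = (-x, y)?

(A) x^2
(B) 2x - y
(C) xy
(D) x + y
A

The map is reflection across the y-axis: T(x,y) = (-x, y).
Substitute the transformed coordinates into each option and compare with the original:
(A) x^2  ->  (-x)^2 = x^2   [equals x^2: invariant]
(B) 2x - y  ->  2(-x) - (y) = -2x - y   [differs from 2x - y: not invariant]
(C) xy  ->  (-x)(y) = -xy   [differs from xy: not invariant]
(D) x + y  ->  (-x) + (y) = -x + y   [differs from x + y: not invariant]

Only option (A), x^2, is unchanged by the transformation.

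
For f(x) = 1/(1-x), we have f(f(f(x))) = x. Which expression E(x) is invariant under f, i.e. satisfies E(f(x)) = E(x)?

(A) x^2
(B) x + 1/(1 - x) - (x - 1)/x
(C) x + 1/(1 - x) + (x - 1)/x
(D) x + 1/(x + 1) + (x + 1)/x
C

Replace x by f(x) = 1/(1 - x) in each option and simplify. As a quick numerical cross-check, also compare E(4) with E(f(4)) = E(-1/3).

(A) x^2  ->  (1/(1 - x))^2 = (x - 1)^(-2); check: E(4) = 16 but E(-1/3) = 1/9.   [not invariant]
(B) x + 1/(1 - x) - (x - 1)/x  ->  (1/(1 - x)) + 1/(1 - (1/(1 - x))) - ((1/(1 - x)) - 1)/(1/(1 - x)) = (x^2(1 - x) - x + (x - 1)^2)/(x(x - 1)); check: E(4) = 35/12 but E(-1/3) = -43/12.   [not invariant]
(C) x + 1/(1 - x) + (x - 1)/x  ->  (1/(1 - x)) + 1/(1 - (1/(1 - x))) + ((1/(1 - x)) - 1)/(1/(1 - x)), which simplifies back to x + 1/(1 - x) + (x - 1)/x; check: E(4) = 53/12, E(-1/3) = 53/12.   [invariant]
(D) x + 1/(x + 1) + (x + 1)/x  ->  (1/(1 - x)) + 1/((1/(1 - x)) + 1) + ((1/(1 - x)) + 1)/(1/(1 - x)) = (-x^3 + 6x^2 - 11x + 7)/(x^2 - 3x + 2); check: E(4) = 109/20 but E(-1/3) = -5/6.   [not invariant]

Only (C) is unchanged. Indeed f(f(x)) = 1/(1 - 1/(1-x)) = (1-x)/(-x) = (x-1)/x, so E(x) = x + f(x) + f(f(x)) is the sum over the whole 3-cycle; applying f just permutes the three terms cyclically (x -> f(x) -> f(f(x)) -> x), leaving the sum unchanged.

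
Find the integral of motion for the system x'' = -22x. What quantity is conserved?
E = (x')^2 + 22x^2

Multiply the equation by x':
x' * x'' = -22x * x'
The left side is d/dt[(x')^2/2] and the right side is d/dt[-22x^2/2], so
d/dt[(x')^2/2 + 22x^2/2] = 0, i.e. (x')^2/2 + 22x^2/2 = constant.
Multiplying by 2, the integral of motion is E = (x')^2 + 22x^2.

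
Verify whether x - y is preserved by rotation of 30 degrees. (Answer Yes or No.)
No

Applying rotation by 30 degrees: x' = x*cos(30 degrees) - y*sin(30 degrees) = sqrt(3)x/2 - y/2, y' = x*sin(30 degrees) + y*cos(30 degrees) = x/2 + sqrt(3)y/2

Substituting into x - y:
(sqrt(3)x/2 - y/2) - (x/2 + sqrt(3)y/2)
= -x/2 + sqrt(3)x/2 - sqrt(3)y/2 - y/2

This differs from the original expression x - y, so it is NOT invariant.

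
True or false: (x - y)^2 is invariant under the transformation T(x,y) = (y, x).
True

Substitute T(x,y) = (y, x) into the expression and compare with the original.

Original: (x - y)^2
After applying T: ((y) - (x))^2 = x^2 - 2xy + y^2

This is identical to the original (x - y)^2, so the expression is invariant.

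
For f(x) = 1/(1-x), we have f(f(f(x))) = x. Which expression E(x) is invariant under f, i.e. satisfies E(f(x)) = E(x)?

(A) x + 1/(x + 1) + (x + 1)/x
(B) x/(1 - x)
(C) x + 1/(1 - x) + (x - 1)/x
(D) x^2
C

Replace x by f(x) = 1/(1 - x) in each option and simplify. As a quick numerical cross-check, also compare E(4) with E(f(4)) = E(-1/3).

(A) x + 1/(x + 1) + (x + 1)/x  ->  (1/(1 - x)) + 1/((1/(1 - x)) + 1) + ((1/(1 - x)) + 1)/(1/(1 - x)) = (-x^3 + 6x^2 - 11x + 7)/(x^2 - 3x + 2); check: E(4) = 109/20 but E(-1/3) = -5/6.   [not invariant]
(B) x/(1 - x)  ->  (1/(1 - x))/(1 - (1/(1 - x))) = -1/x; check: E(4) = -4/3 but E(-1/3) = -1/4.   [not invariant]
(C) x + 1/(1 - x) + (x - 1)/x  ->  (1/(1 - x)) + 1/(1 - (1/(1 - x))) + ((1/(1 - x)) - 1)/(1/(1 - x)), which simplifies back to x + 1/(1 - x) + (x - 1)/x; check: E(4) = 53/12, E(-1/3) = 53/12.   [invariant]
(D) x^2  ->  (1/(1 - x))^2 = (x - 1)^(-2); check: E(4) = 16 but E(-1/3) = 1/9.   [not invariant]

Only (C) is unchanged. Indeed f(f(x)) = 1/(1 - 1/(1-x)) = (1-x)/(-x) = (x-1)/x, so E(x) = x + f(x) + f(f(x)) is the sum over the whole 3-cycle; applying f just permutes the three terms cyclically (x -> f(x) -> f(f(x)) -> x), leaving the sum unchanged.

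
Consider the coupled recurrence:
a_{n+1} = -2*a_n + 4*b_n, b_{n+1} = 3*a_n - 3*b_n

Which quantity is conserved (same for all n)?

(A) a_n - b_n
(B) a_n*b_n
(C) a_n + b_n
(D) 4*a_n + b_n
C

Replace a_n by a_{n+1} = -2*a_n + 4*b_n and b_n by b_{n+1} = 3*a_n - 3*b_n in each option and simplify:
(A) a_n - b_n  ->  (-2*a_n + 4*b_n) - (3*a_n - 3*b_n) = -5*a_n + 7*b_n   [not conserved]
(B) a_n*b_n  ->  (-2*a_n + 4*b_n)*(3*a_n - 3*b_n) = -6*a_n^2 + 18*a_n*b_n - 12*b_n^2   [not conserved]
(C) a_n + b_n  ->  (-2*a_n + 4*b_n) + (3*a_n - 3*b_n) = a_n + b_n   [conserved]
(D) 4*a_n + b_n  ->  4*(-2*a_n + 4*b_n) + (3*a_n - 3*b_n) = -5*a_n + 13*b_n   [not conserved]

Only (C) a_n + b_n returns to itself after one step, so it is the conserved quantity.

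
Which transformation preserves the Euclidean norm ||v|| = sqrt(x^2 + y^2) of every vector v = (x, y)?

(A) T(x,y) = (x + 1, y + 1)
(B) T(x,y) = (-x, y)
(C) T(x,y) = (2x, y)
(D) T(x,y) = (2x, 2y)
B

A transformation preserves a norm if ||T(v)|| = ||v|| for every v; a single vector where the norm changes rules an option out.

(A) T(x,y) = (x + 1, y + 1): v = (1, 0) has norm sqrt((1)^2 + (0)^2) = 1, but T(v) = (2, 1) has norm sqrt(5) -- not preserved.
(B) T(x,y) = (-x, y): preserves the norm -- it is an orthogonal map (a rotation/reflection), and (-x)^2 + (y)^2 simplifies to x^2 + y^2.
(C) T(x,y) = (2x, y): v = (1, 0) has norm sqrt((1)^2 + (0)^2) = 1, but T(v) = (2, 0) has norm 2 -- not preserved.
(D) T(x,y) = (2x, 2y): v = (1, 0) has norm sqrt((1)^2 + (0)^2) = 1, but T(v) = (2, 0) has norm 2 -- not preserved.

Therefore the answer is (B).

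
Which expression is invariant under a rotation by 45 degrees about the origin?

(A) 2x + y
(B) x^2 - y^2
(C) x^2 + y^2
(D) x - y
C

A rotation by 45 degrees sends (x, y) to (sqrt(2)x/2 - sqrt(2)y/2, sqrt(2)x/2 + sqrt(2)y/2).
Substitute the transformed coordinates into each option and compare with the original:
(A) 2x + y  ->  2(sqrt(2)x/2 - sqrt(2)y/2) + (sqrt(2)x/2 + sqrt(2)y/2) = 3sqrt(2)x/2 - sqrt(2)y/2   [differs from 2x + y: not invariant]
(B) x^2 - y^2  ->  (sqrt(2)x/2 - sqrt(2)y/2)^2 - (sqrt(2)x/2 + sqrt(2)y/2)^2 = -2xy   [differs from x^2 - y^2: not invariant]
(C) x^2 + y^2  ->  (sqrt(2)x/2 - sqrt(2)y/2)^2 + (sqrt(2)x/2 + sqrt(2)y/2)^2 = x^2 + y^2   [equals x^2 + y^2: invariant]
(D) x - y  ->  (sqrt(2)x/2 - sqrt(2)y/2) - (sqrt(2)x/2 + sqrt(2)y/2) = -sqrt(2)y   [differs from x - y: not invariant]

Only option (C), x^2 + y^2, is unchanged by the transformation.
Geometrically, x^2 + y^2 is the squared distance from the origin, which every rotation about the origin preserves.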